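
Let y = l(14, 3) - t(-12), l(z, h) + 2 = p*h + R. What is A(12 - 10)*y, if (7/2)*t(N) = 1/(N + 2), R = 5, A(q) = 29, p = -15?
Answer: -42601/35 ≈ -1217.2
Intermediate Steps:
t(N) = 2/(7*(2 + N)) (t(N) = 2/(7*(N + 2)) = 2/(7*(2 + N)))
l(z, h) = 3 - 15*h (l(z, h) = -2 + (-15*h + 5) = -2 + (5 - 15*h) = 3 - 15*h)
y = -1469/35 (y = (3 - 15*3) - 2/(7*(2 - 12)) = (3 - 45) - 2/(7*(-10)) = -42 - 2*(-1)/(7*10) = -42 - 1*(-1/35) = -42 + 1/35 = -1469/35 ≈ -41.971)
A(12 - 10)*y = 29*(-1469/35) = -42601/35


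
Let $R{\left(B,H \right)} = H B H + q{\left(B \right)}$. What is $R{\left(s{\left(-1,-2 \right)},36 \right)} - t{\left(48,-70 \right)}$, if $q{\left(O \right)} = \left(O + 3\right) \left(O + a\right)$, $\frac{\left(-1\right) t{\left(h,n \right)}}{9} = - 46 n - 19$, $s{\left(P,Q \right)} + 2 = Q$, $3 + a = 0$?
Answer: $23632$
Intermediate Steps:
$a = -3$ ($a = -3 + 0 = -3$)
$s{\left(P,Q \right)} = -2 + Q$
$t{\left(h,n \right)} = 171 + 414 n$ ($t{\left(h,n \right)} = - 9 \left(- 46 n - 19\right) = - 9 \left(-19 - 46 n\right) = 171 + 414 n$)
$q{\left(O \right)} = \left(-3 + O\right) \left(3 + O\right)$ ($q{\left(O \right)} = \left(O + 3\right) \left(O - 3\right) = \left(3 + O\right) \left(-3 + O\right) = \left(-3 + O\right) \left(3 + O\right)$)
$R{\left(B,H \right)} = -9 + B^{2} + B H^{2}$ ($R{\left(B,H \right)} = H B H + \left(-9 + B^{2}\right) = B H H + \left(-9 + B^{2}\right) = B H^{2} + \left(-9 + B^{2}\right) = -9 + B^{2} + B H^{2}$)
$R{\left(s{\left(-1,-2 \right)},36 \right)} - t{\left(48,-70 \right)} = \left(-9 + \left(-2 - 2\right)^{2} + \left(-2 - 2\right) 36^{2}\right) - \left(171 + 414 \left(-70\right)\right) = \left(-9 + \left(-4\right)^{2} - 5184\right) - \left(171 - 28980\right) = \left(-9 + 16 - 5184\right) - -28809 = -5177 + 28809 = 23632$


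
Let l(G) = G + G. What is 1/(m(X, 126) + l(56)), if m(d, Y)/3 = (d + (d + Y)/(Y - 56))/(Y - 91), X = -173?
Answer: 2450/237929 ≈ 0.010297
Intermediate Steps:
l(G) = 2*G
m(d, Y) = 3*(d + (Y + d)/(-56 + Y))/(-91 + Y) (m(d, Y) = 3*((d + (d + Y)/(Y - 56))/(Y - 91)) = 3*((d + (Y + d)/(-56 + Y))/(-91 + Y)) = 3*(d + (Y + d)/(-56 + Y))/(-91 + Y))
1/(m(X, 126) + l(56)) = 1/(3*(126 - 55*(-173) + 126*(-173))/(5096 + 126**2 - 147*126) + 2*56) = 1/(3*(126 + 9515 - 21798)/(5096 + 15876 - 18522) + 112) = 1/(3*(-12157)/2450 + 112) = 1/(3*(1/2450)*(-12157) + 112) = 1/(-36471/2450 + 112) = 1/(237929/2450) = 2450/237929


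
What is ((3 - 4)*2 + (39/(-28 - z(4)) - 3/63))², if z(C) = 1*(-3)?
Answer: 3587236/275625 ≈ 13.015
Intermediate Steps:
z(C) = -3
((3 - 4)*2 + (39/(-28 - z(4)) - 3/63))² = ((3 - 4)*2 + (39/(-28 - 1*(-3)) - 3/63))² = (-1*2 + (39/(-28 + 3) - 3*1/63))² = (-2 + (39/(-25) - 1/21))² = (-2 + (39*(-1/25) - 1/21))² = (-2 + (-39/25 - 1/21))² = (-2 - 844/525)² = (-1894/525)² = 3587236/275625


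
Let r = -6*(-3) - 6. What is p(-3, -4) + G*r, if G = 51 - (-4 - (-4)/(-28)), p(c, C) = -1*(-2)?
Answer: 4646/7 ≈ 663.71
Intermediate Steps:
p(c, C) = 2
G = 386/7 (G = 51 - (-4 - (-4)*(-1)/28) = 51 - (-4 - 1*⅐) = 51 - (-4 - ⅐) = 51 - 1*(-29/7) = 51 + 29/7 = 386/7 ≈ 55.143)
r = 12 (r = 18 - 6 = 12)
p(-3, -4) + G*r = 2 + (386/7)*12 = 2 + 4632/7 = 4646/7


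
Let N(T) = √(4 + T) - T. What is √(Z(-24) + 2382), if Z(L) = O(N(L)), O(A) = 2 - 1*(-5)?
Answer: √2389 ≈ 48.877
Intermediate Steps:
O(A) = 7 (O(A) = 2 + 5 = 7)
Z(L) = 7
√(Z(-24) + 2382) = √(7 + 2382) = √2389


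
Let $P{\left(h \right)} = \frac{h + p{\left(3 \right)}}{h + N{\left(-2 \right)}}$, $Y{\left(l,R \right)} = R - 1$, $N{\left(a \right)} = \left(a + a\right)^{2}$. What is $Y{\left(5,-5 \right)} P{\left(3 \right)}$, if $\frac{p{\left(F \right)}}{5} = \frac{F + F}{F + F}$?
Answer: $- \frac{48}{19} \approx -2.5263$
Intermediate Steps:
$N{\left(a \right)} = 4 a^{2}$ ($N{\left(a \right)} = \left(2 a\right)^{2} = 4 a^{2}$)
$Y{\left(l,R \right)} = -1 + R$
$p{\left(F \right)} = 5$ ($p{\left(F \right)} = 5 \frac{F + F}{F + F} = 5 \frac{2 F}{2 F} = 5 \cdot 2 F \frac{1}{2 F} = 5 \cdot 1 = 5$)
$P{\left(h \right)} = \frac{5 + h}{16 + h}$ ($P{\left(h \right)} = \frac{h + 5}{h + 4 \left(-2\right)^{2}} = \frac{5 + h}{h + 4 \cdot 4} = \frac{5 + h}{h + 16} = \frac{5 + h}{16 + h}$)
$Y{\left(5,-5 \right)} P{\left(3 \right)} = \left(-1 - 5\right) \frac{5 + 3}{16 + 3} = - 6 \cdot \frac{1}{19} \cdot 8 = \left(-6\right) \frac{8}{19} = - \frac{48}{19}$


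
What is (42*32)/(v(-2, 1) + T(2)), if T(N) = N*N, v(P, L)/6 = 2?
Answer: 84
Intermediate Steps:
v(P, L) = 12 (v(P, L) = 6*2 = 12)
T(N) = N²
(42*32)/(v(-2, 1) + T(2)) = (42*32)/(12 + 2²) = 1344/(12 + 4) = 1344/16 = 1344*(1/16) = 84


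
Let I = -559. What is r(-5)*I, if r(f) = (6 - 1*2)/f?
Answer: 2236/5 ≈ 447.20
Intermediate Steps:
r(f) = 4/f (r(f) = (6 - 2)/f = 4/f)
r(-5)*I = (4/(-5))*(-559) = (4*(-⅕))*(-559) = -⅘*(-559) = 2236/5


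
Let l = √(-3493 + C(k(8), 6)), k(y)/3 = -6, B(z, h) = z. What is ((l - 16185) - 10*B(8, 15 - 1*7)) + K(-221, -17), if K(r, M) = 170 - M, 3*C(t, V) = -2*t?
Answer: -16078 + 59*I ≈ -16078.0 + 59.0*I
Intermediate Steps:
k(y) = -18 (k(y) = 3*(-6) = -18)
C(t, V) = -2*t/3 (C(t, V) = (-2*t)/3 = -2*t/3)
l = 59*I (l = √(-3493 - ⅔*(-18)) = √(-3493 + 12) = √(-3481) = 59*I ≈ 59.0*I)
((l - 16185) - 10*B(8, 15 - 1*7)) + K(-221, -17) = ((59*I - 16185) - 10*8) + (170 - 1*(-17)) = ((-16185 + 59*I) - 80) + (170 + 17) = (-16265 + 59*I) + 187 = -16078 + 59*I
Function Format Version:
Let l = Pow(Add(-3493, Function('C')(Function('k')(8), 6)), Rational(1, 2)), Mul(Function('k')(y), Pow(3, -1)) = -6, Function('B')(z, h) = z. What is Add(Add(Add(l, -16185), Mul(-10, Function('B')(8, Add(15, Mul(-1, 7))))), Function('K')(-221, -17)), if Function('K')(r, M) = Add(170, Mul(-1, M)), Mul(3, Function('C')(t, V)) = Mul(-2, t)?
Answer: Add(-16078, Mul(59, I)) ≈ Add(-16078., Mul(59.000, I))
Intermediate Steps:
Function('k')(y) = -18 (Function('k')(y) = Mul(3, -6) = -18)
Function('C')(t, V) = Mul(Rational(-2, 3), t) (Function('C')(t, V) = Mul(Rational(1, 3), Mul(-2, t)) = Mul(Rational(-2, 3), t))
l = Mul(59, I) (l = Pow(Add(-3493, Mul(Rational(-2, 3), -18)), Rational(1, 2)) = Pow(Add(-3493, 12), Rational(1, 2)) = Pow(-3481, Rational(1, 2)) = Mul(59, I) ≈ Mul(59.000, I))
Add(Add(Add(l, -16185), Mul(-10, Function('B')(8, Add(15, Mul(-1, 7))))), Function('K')(-221, -17)) = Add(Add(Add(Mul(59, I), -16185), Mul(-10, 8)), Add(170, Mul(-1, -17))) = Add(Add(Add(-16185, Mul(59, I)), -80), Add(170, 17)) = Add(Add(-16265, Mul(59, I)), 187) = Add(-16078, Mul(59, I))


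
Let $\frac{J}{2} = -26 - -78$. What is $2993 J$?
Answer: $311272$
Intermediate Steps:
$J = 104$ ($J = 2 \left(-26 - -78\right) = 2 \left(-26 + 78\right) = 2 \cdot 52 = 104$)
$2993 J = 2993 \cdot 104 = 311272$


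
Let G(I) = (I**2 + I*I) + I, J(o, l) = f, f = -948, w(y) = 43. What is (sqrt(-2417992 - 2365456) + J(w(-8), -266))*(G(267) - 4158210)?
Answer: 3806566020 - 8030730*I*sqrt(1195862) ≈ 3.8066e+9 - 8.782e+9*I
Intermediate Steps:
J(o, l) = -948
G(I) = I + 2*I**2 (G(I) = (I**2 + I**2) + I = 2*I**2 + I = I + 2*I**2)
(sqrt(-2417992 - 2365456) + J(w(-8), -266))*(G(267) - 4158210) = (sqrt(-2417992 - 2365456) - 948)*(267*(1 + 2*267) - 4158210) = (sqrt(-4783448) - 948)*(267*(1 + 534) - 4158210) = (2*I*sqrt(1195862) - 948)*(267*535 - 4158210) = (-948 + 2*I*sqrt(1195862))*(142845 - 4158210) = (-948 + 2*I*sqrt(1195862))*(-4015365) = 3806566020 - 8030730*I*sqrt(1195862)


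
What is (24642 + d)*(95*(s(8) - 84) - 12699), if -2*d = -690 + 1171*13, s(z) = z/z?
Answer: -357657292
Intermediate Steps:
s(z) = 1
d = -14533/2 (d = -(-690 + 1171*13)/2 = -(-690 + 15223)/2 = -1/2*14533 = -14533/2 ≈ -7266.5)
(24642 + d)*(95*(s(8) - 84) - 12699) = (24642 - 14533/2)*(95*(1 - 84) - 12699) = 34751*(95*(-83) - 12699)/2 = 34751*(-7885 - 12699)/2 = (34751/2)*(-20584) = -357657292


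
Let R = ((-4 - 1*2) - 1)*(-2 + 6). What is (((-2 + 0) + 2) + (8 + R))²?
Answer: 400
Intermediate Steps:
R = -28 (R = ((-4 - 2) - 1)*4 = (-6 - 1)*4 = -7*4 = -28)
(((-2 + 0) + 2) + (8 + R))² = (((-2 + 0) + 2) + (8 - 28))² = ((-2 + 2) - 20)² = (0 - 20)² = (-20)² = 400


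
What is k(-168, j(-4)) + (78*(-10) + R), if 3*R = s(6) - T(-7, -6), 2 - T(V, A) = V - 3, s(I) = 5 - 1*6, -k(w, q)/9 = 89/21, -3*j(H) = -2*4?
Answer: -17272/21 ≈ -822.48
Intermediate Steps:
j(H) = 8/3 (j(H) = -(-2)*4/3 = -⅓*(-8) = 8/3)
k(w, q) = -267/7 (k(w, q) = -801/21 = -9*89/21 = -267/7)
s(I) = -1 (s(I) = 5 - 6 = -1)
T(V, A) = 5 - V (T(V, A) = 2 - (V - 3) = 2 - (-3 + V) = 2 + (3 - V) = 5 - V)
R = -13/3 (R = (-1 - (5 - 1*(-7)))/3 = (-1 - (5 + 7))/3 = (-1 - 1*12)/3 = (-1 - 12)/3 = (⅓)*(-13) = -13/3 ≈ -4.3333)
k(-168, j(-4)) + (78*(-10) + R) = -267/7 + (78*(-10) - 13/3) = -267/7 + (-780 - 13/3) = -267/7 - 2353/3 = -17272/21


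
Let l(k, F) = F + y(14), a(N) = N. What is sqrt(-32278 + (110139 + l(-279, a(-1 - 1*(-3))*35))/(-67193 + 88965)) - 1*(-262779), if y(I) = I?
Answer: 262779 + I*sqrt(3824504317099)/10886 ≈ 2.6278e+5 + 179.65*I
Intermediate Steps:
l(k, F) = 14 + F (l(k, F) = F + 14 = 14 + F)
sqrt(-32278 + (110139 + l(-279, a(-1 - 1*(-3))*35))/(-67193 + 88965)) - 1*(-262779) = sqrt(-32278 + (110139 + (14 + (-1 - 1*(-3))*35))/(-67193 + 88965)) - 1*(-262779) = sqrt(-32278 + (110139 + (14 + (-1 + 3)*35))/21772) + 262779 = sqrt(-32278 + (110139 + (14 + 2*35))*(1/21772)) + 262779 = sqrt(-32278 + (110139 + (14 + 70))*(1/21772)) + 262779 = sqrt(-32278 + (110139 + 84)*(1/21772)) + 262779 = sqrt(-32278 + 110223*(1/21772)) + 262779 = sqrt(-32278 + 110223/21772) + 262779 = sqrt(-702646393/21772) + 262779 = I*sqrt(3824504317099)/10886 + 262779 = 262779 + I*sqrt(3824504317099)/10886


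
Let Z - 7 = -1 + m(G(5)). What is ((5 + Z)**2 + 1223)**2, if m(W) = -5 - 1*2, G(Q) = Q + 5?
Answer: 1535121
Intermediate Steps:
G(Q) = 5 + Q
m(W) = -7 (m(W) = -5 - 2 = -7)
Z = -1 (Z = 7 + (-1 - 7) = 7 - 8 = -1)
((5 + Z)**2 + 1223)**2 = ((5 - 1)**2 + 1223)**2 = (4**2 + 1223)**2 = (16 + 1223)**2 = 1239**2 = 1535121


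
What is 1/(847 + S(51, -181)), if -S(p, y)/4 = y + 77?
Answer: 1/1263 ≈ 0.00079177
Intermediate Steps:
S(p, y) = -308 - 4*y (S(p, y) = -4*(y + 77) = -4*(77 + y) = -308 - 4*y)
1/(847 + S(51, -181)) = 1/(847 + (-308 - 4*(-181))) = 1/(847 + (-308 + 724)) = 1/(847 + 416) = 1/1263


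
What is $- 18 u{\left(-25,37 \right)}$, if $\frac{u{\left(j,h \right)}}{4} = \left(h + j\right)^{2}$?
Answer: $-10368$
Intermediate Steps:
$u{\left(j,h \right)} = 4 \left(h + j\right)^{2}$
$- 18 u{\left(-25,37 \right)} = - 18 \cdot 4 \left(37 - 25\right)^{2} = - 18 \cdot 4 \cdot 12^{2} = - 18 \cdot 4 \cdot 144 = \left(-18\right) 576 = -10368$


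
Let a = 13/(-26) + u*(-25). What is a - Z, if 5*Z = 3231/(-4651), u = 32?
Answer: -37224793/46510 ≈ -800.36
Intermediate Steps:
Z = -3231/23255 (Z = (3231/(-4651))/5 = (3231*(-1/4651))/5 = (⅕)*(-3231/4651) = -3231/23255 ≈ -0.13894)
a = -1601/2 (a = 13/(-26) + 32*(-25) = 13*(-1/26) - 800 = -½ - 800 = -1601/2 ≈ -800.50)
a - Z = -1601/2 - 1*(-3231/23255) = -1601/2 + 3231/23255 = -37224793/46510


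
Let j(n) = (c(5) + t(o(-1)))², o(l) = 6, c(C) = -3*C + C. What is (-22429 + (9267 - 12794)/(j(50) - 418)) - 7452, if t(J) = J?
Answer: -12008635/402 ≈ -29872.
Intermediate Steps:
c(C) = -2*C
j(n) = 16 (j(n) = (-2*5 + 6)² = (-10 + 6)² = (-4)² = 16)
(-22429 + (9267 - 12794)/(j(50) - 418)) - 7452 = (-22429 + (9267 - 12794)/(16 - 418)) - 7452 = (-22429 - 3527/(-402)) - 7452 = (-22429 - 3527*(-1/402)) - 7452 = (-22429 + 3527/402) - 7452 = -9012931/402 - 7452 = -12008635/402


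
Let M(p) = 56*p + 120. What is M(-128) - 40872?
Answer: -47920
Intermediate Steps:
M(p) = 120 + 56*p
M(-128) - 40872 = (120 + 56*(-128)) - 40872 = (120 - 7168) - 40872 = -7048 - 40872 = -47920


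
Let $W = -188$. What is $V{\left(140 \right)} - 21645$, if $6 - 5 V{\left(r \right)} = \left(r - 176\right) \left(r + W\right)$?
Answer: $- \frac{109947}{5} \approx -21989.0$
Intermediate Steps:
$V{\left(r \right)} = \frac{6}{5} - \frac{\left(-188 + r\right) \left(-176 + r\right)}{5}$ ($V{\left(r \right)} = \frac{6}{5} - \frac{\left(r - 176\right) \left(r - 188\right)}{5} = \frac{6}{5} - \frac{\left(-176 + r\right) \left(-188 + r\right)}{5} = \frac{6}{5} - \frac{\left(-188 + r\right) \left(-176 + r\right)}{5}$)
$V{\left(140 \right)} - 21645 = \left(- \frac{33082}{5} - \frac{140^{2}}{5} + \frac{364}{5} \cdot 140\right) - 21645 = \left(- \frac{33082}{5} - 3920 + 10192\right) - 21645 = - \frac{1722}{5} - 21645 = - \frac{109947}{5}$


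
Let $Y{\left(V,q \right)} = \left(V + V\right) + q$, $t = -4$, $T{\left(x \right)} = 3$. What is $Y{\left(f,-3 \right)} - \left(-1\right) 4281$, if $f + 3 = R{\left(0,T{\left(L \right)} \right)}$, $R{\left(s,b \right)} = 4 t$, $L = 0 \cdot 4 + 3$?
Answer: $4240$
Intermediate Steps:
$L = 3$ ($L = 0 + 3 = 3$)
$R{\left(s,b \right)} = -16$ ($R{\left(s,b \right)} = 4 \left(-4\right) = -16$)
$f = -19$ ($f = -3 - 16 = -19$)
$Y{\left(V,q \right)} = q + 2 V$ ($Y{\left(V,q \right)} = 2 V + q = q + 2 V$)
$Y{\left(f,-3 \right)} - \left(-1\right) 4281 = \left(-3 + 2 \left(-19\right)\right) - \left(-1\right) 4281 = \left(-3 - 38\right) - -4281 = -41 + 4281 = 4240$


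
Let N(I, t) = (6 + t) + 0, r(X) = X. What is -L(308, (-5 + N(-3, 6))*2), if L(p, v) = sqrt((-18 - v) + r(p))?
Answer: -2*sqrt(69) ≈ -16.613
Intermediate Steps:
N(I, t) = 6 + t
L(p, v) = sqrt(-18 + p - v) (L(p, v) = sqrt((-18 - v) + p) = sqrt(-18 + p - v))
-L(308, (-5 + N(-3, 6))*2) = -sqrt(-18 + 308 - (-5 + (6 + 6))*2) = -sqrt(-18 + 308 - (-5 + 12)*2) = -sqrt(-18 + 308 - 7*2) = -sqrt(-18 + 308 - 1*14) = -sqrt(-18 + 308 - 14) = -sqrt(276) = -2*sqrt(69)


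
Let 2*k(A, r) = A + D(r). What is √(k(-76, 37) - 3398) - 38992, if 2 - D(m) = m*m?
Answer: -38992 + I*√16478/2 ≈ -38992.0 + 64.183*I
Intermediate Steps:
D(m) = 2 - m² (D(m) = 2 - m*m = 2 - m²)
k(A, r) = 1 + A/2 - r²/2 (k(A, r) = (A + (2 - r²))/2 = (2 + A - r²)/2 = 1 + A/2 - r²/2)
√(k(-76, 37) - 3398) - 38992 = √((1 + (½)*(-76) - ½*37²) - 3398) - 38992 = √((1 - 38 - ½*1369) - 3398) - 38992 = √((1 - 38 - 1369/2) - 3398) - 38992 = √(-1443/2 - 3398) - 38992 = √(-8239/2) - 38992 = I*√16478/2 - 38992 = -38992 + I*√16478/2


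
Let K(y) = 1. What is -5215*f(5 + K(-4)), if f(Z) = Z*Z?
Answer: -187740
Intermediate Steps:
f(Z) = Z**2
-5215*f(5 + K(-4)) = -5215*(5 + 1)**2 = -5215*6**2 = -5215*36 = -187740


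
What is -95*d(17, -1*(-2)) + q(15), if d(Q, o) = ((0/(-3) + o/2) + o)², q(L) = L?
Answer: -840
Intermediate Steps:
d(Q, o) = 9*o²/4 (d(Q, o) = ((0*(-⅓) + o*(½)) + o)² = ((0 + o/2) + o)² = (o/2 + o)² = (3*o/2)² = 9*o²/4)
-95*d(17, -1*(-2)) + q(15) = -855*(-1*(-2))²/4 + 15 = -855*2²/4 + 15 = -855*4/4 + 15 = -95*9 + 15 = -855 + 15 = -840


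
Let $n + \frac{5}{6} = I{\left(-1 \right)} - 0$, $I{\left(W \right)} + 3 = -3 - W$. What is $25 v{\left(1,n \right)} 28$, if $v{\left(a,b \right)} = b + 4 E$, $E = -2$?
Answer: $- \frac{29050}{3} \approx -9683.3$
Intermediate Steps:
$I{\left(W \right)} = -6 - W$ ($I{\left(W \right)} = -3 - \left(3 + W\right) = -6 - W$)
$n = - \frac{35}{6}$ ($n = - \frac{5}{6} - 5 = - \frac{35}{6} \approx -5.8333$)
$v{\left(a,b \right)} = -8 + b$ ($v{\left(a,b \right)} = b + 4 \left(-2\right) = b - 8 = -8 + b$)
$25 v{\left(1,n \right)} 28 = 25 \left(-8 - \frac{35}{6}\right) 28 = 25 \left(- \frac{83}{6}\right) 28 = \left(- \frac{2075}{6}\right) 28 = - \frac{29050}{3}$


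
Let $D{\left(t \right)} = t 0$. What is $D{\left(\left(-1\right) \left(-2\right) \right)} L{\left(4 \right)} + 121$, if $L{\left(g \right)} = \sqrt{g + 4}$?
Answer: $121$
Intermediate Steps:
$L{\left(g \right)} = \sqrt{4 + g}$
$D{\left(t \right)} = 0$
$D{\left(\left(-1\right) \left(-2\right) \right)} L{\left(4 \right)} + 121 = 0 \sqrt{4 + 4} + 121 = 0 \sqrt{8} + 121 = 0 \cdot 2 \sqrt{2} + 121 = 0 + 121 = 121$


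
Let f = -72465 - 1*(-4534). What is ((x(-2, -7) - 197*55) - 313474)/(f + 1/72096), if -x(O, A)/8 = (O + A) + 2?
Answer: 23377344288/4897553375 ≈ 4.7733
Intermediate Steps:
f = -67931 (f = -72465 + 4534 = -67931)
x(O, A) = -16 - 8*A - 8*O (x(O, A) = -8*((O + A) + 2) = -8*((A + O) + 2) = -8*(2 + A + O) = -16 - 8*A - 8*O)
((x(-2, -7) - 197*55) - 313474)/(f + 1/72096) = (((-16 - 8*(-7) - 8*(-2)) - 197*55) - 313474)/(-67931 + 1/72096) = (((-16 + 56 + 16) - 10835) - 313474)/(-67931 + 1/72096) = ((56 - 10835) - 313474)/(-4897553375/72096) = (-10779 - 313474)*(-72096/4897553375) = -324253*(-72096/4897553375) = 23377344288/4897553375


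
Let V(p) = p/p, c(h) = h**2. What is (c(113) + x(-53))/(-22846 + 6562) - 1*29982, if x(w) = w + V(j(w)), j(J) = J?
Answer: -162746535/5428 ≈ -29983.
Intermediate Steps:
V(p) = 1
x(w) = 1 + w (x(w) = w + 1 = 1 + w)
(c(113) + x(-53))/(-22846 + 6562) - 1*29982 = (113**2 + (1 - 53))/(-22846 + 6562) - 1*29982 = (12769 - 52)/(-16284) - 29982 = 12717*(-1/16284) - 29982 = -4239/5428 - 29982 = -162746535/5428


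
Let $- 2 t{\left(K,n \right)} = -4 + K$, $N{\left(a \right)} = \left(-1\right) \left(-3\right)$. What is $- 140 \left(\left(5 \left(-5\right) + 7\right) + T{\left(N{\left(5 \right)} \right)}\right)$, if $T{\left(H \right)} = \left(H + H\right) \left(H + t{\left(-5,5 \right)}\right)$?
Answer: $-3780$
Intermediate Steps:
$N{\left(a \right)} = 3$
$t{\left(K,n \right)} = 2 - \frac{K}{2}$ ($t{\left(K,n \right)} = - \frac{-4 + K}{2} = 2 - \frac{K}{2}$)
$T{\left(H \right)} = 2 H \left(\frac{9}{2} + H\right)$ ($T{\left(H \right)} = \left(H + H\right) \left(H + \left(2 - - \frac{5}{2}\right)\right) = 2 H \left(H + \left(2 + \frac{5}{2}\right)\right) = 2 H \left(H + \frac{9}{2}\right) = 2 H \left(\frac{9}{2} + H\right)$)
$- 140 \left(\left(5 \left(-5\right) + 7\right) + T{\left(N{\left(5 \right)} \right)}\right) = - 140 \left(\left(5 \left(-5\right) + 7\right) + 3 \left(9 + 2 \cdot 3\right)\right) = - 140 \left(\left(-25 + 7\right) + 3 \left(9 + 6\right)\right) = - 140 \left(-18 + 3 \cdot 15\right) = - 140 \left(-18 + 45\right) = \left(-140\right) 27 = -3780$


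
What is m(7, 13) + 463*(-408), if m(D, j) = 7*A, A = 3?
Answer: -188883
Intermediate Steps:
m(D, j) = 21 (m(D, j) = 7*3 = 21)
m(7, 13) + 463*(-408) = 21 + 463*(-408) = 21 - 188904 = -188883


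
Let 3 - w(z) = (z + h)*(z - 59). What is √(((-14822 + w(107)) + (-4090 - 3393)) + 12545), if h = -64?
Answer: I*√11821 ≈ 108.72*I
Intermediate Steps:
w(z) = 3 - (-64 + z)*(-59 + z) (w(z) = 3 - (z - 64)*(z - 59) = 3 - (-64 + z)*(-59 + z))
√(((-14822 + w(107)) + (-4090 - 3393)) + 12545) = √(((-14822 + (-3773 - 1*107² + 123*107)) + (-4090 - 3393)) + 12545) = √(((-14822 + (-3773 - 1*11449 + 13161)) - 7483) + 12545) = √(((-14822 + (-3773 - 11449 + 13161)) - 7483) + 12545) = √(((-14822 - 2061) - 7483) + 12545) = √((-16883 - 7483) + 12545) = √(-24366 + 12545) = √(-11821) = I*√11821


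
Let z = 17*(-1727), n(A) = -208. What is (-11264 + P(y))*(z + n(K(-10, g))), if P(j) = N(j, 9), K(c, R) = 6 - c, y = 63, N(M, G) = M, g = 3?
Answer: 331179967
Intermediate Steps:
P(j) = j
z = -29359
(-11264 + P(y))*(z + n(K(-10, g))) = (-11264 + 63)*(-29359 - 208) = -11201*(-29567) = 331179967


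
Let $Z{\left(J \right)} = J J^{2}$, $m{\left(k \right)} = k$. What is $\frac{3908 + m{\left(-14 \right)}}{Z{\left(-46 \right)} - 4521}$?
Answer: $- \frac{3894}{101857} \approx -0.03823$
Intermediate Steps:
$Z{\left(J \right)} = J^{3}$
$\frac{3908 + m{\left(-14 \right)}}{Z{\left(-46 \right)} - 4521} = \frac{3908 - 14}{\left(-46\right)^{3} - 4521} = \frac{3894}{-97336 - 4521} = \frac{3894}{-101857} = 3894 \left(- \frac{1}{101857}\right) = - \frac{3894}{101857}$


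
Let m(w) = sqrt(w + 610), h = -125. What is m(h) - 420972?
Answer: -420972 + sqrt(485) ≈ -4.2095e+5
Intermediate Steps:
m(w) = sqrt(610 + w)
m(h) - 420972 = sqrt(610 - 125) - 420972 = sqrt(485) - 420972 = -420972 + sqrt(485)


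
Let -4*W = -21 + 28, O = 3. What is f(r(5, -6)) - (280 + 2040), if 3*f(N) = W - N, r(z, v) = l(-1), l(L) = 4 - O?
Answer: -27851/12 ≈ -2320.9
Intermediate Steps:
W = -7/4 (W = -(-21 + 28)/4 = -1/4*7 = -7/4 ≈ -1.7500)
l(L) = 1 (l(L) = 4 - 1*3 = 4 - 3 = 1)
r(z, v) = 1
f(N) = -7/12 - N/3 (f(N) = (-7/4 - N)/3 = -7/12 - N/3)
f(r(5, -6)) - (280 + 2040) = (-7/12 - 1/3*1) - (280 + 2040) = (-7/12 - 1/3) - 1*2320 = -11/12 - 2320 = -27851/12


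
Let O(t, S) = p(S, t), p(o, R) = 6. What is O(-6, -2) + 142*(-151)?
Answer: -21436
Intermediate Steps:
O(t, S) = 6
O(-6, -2) + 142*(-151) = 6 + 142*(-151) = 6 - 21442 = -21436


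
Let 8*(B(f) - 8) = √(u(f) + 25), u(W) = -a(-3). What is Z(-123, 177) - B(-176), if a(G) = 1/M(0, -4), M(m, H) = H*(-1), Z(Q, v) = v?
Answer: 169 - 3*√11/16 ≈ 168.38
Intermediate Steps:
M(m, H) = -H
a(G) = ¼ (a(G) = 1/(-1*(-4)) = 1/4 = ¼)
u(W) = -¼ (u(W) = -1*¼ = -¼)
B(f) = 8 + 3*√11/16 (B(f) = 8 + √(-¼ + 25)/8 = 8 + √(99/4)/8 = 8 + (3*√11/2)/8 = 8 + 3*√11/16)
Z(-123, 177) - B(-176) = 177 - (8 + 3*√11/16) = 177 + (-8 - 3*√11/16) = 169 - 3*√11/16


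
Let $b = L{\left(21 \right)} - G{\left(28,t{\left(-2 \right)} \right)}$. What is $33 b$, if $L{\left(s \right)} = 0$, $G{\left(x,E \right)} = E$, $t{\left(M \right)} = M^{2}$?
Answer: $-132$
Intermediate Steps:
$b = -4$ ($b = 0 - \left(-2\right)^{2} = 0 - 4 = -4$)
$33 b = 33 \left(-4\right) = -132$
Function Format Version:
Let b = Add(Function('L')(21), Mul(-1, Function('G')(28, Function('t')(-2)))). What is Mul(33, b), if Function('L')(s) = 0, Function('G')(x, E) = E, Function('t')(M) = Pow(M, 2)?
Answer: -132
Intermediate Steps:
b = -4 (b = Add(0, Mul(-1, Pow(-2, 2))) = Add(0, Mul(-1, 4)) = Add(0, -4) = -4)
Mul(33, b) = Mul(33, -4) = -132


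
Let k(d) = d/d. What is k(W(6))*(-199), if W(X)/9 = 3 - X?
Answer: -199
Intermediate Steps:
W(X) = 27 - 9*X (W(X) = 9*(3 - X) = 27 - 9*X)
k(d) = 1
k(W(6))*(-199) = 1*(-199) = -199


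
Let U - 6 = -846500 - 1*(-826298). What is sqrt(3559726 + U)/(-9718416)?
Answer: -sqrt(3539530)/9718416 ≈ -0.00019359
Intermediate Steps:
U = -20196 (U = 6 + (-846500 - 1*(-826298)) = 6 + (-846500 + 826298) = 6 - 20202 = -20196)
sqrt(3559726 + U)/(-9718416) = sqrt(3559726 - 20196)/(-9718416) = sqrt(3539530)*(-1/9718416) = -sqrt(3539530)/9718416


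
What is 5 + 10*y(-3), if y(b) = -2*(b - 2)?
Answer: 105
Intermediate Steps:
y(b) = 4 - 2*b (y(b) = -2*(-2 + b) = 4 - 2*b)
5 + 10*y(-3) = 5 + 10*(4 - 2*(-3)) = 5 + 10*(4 + 6) = 5 + 10*10 = 5 + 100 = 105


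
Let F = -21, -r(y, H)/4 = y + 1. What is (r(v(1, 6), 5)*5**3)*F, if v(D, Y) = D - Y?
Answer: -42000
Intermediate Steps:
r(y, H) = -4 - 4*y (r(y, H) = -4*(y + 1) = -4*(1 + y) = -4 - 4*y)
(r(v(1, 6), 5)*5**3)*F = ((-4 - 4*(1 - 1*6))*5**3)*(-21) = ((-4 - 4*(1 - 6))*125)*(-21) = ((-4 - 4*(-5))*125)*(-21) = ((-4 + 20)*125)*(-21) = (16*125)*(-21) = 2000*(-21) = -42000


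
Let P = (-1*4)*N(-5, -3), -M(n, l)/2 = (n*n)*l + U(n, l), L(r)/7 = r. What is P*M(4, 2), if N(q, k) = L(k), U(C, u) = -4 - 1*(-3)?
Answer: -5208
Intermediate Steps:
L(r) = 7*r
U(C, u) = -1 (U(C, u) = -4 + 3 = -1)
M(n, l) = 2 - 2*l*n² (M(n, l) = -2*((n*n)*l - 1) = -2*(n²*l - 1) = -2*(l*n² - 1) = -2*(-1 + l*n²) = 2 - 2*l*n²)
N(q, k) = 7*k
P = 84 (P = (-1*4)*(7*(-3)) = -4*(-21) = 84)
P*M(4, 2) = 84*(2 - 2*2*4²) = 84*(2 - 2*2*16) = 84*(2 - 64) = 84*(-62) = -5208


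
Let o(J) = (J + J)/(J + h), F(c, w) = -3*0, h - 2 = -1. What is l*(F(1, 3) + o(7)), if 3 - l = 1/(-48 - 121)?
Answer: 889/169 ≈ 5.2604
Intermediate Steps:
h = 1 (h = 2 - 1 = 1)
F(c, w) = 0
l = 508/169 (l = 3 - 1/(-48 - 121) = 3 - 1/(-169) = 3 - 1*(-1/169) = 3 + 1/169 = 508/169 ≈ 3.0059)
o(J) = 2*J/(1 + J) (o(J) = (J + J)/(J + 1) = (2*J)/(1 + J) = 2*J/(1 + J))
l*(F(1, 3) + o(7)) = 508*(0 + 2*7/(1 + 7))/169 = 508*(0 + 2*7/8)/169 = 508*(0 + 2*7*(⅛))/169 = 508*(0 + 7/4)/169 = (508/169)*(7/4) = 889/169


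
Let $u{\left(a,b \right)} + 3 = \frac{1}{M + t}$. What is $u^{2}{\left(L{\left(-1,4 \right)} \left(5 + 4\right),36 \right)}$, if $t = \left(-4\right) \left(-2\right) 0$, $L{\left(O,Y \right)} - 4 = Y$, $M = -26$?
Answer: $\frac{6241}{676} \approx 9.2323$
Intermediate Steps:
$L{\left(O,Y \right)} = 4 + Y$
$t = 0$ ($t = 8 \cdot 0 = 0$)
$u{\left(a,b \right)} = - \frac{79}{26}$ ($u{\left(a,b \right)} = -3 + \frac{1}{-26 + 0} = -3 + \frac{1}{-26} = -3 - \frac{1}{26} = - \frac{79}{26}$)
$u^{2}{\left(L{\left(-1,4 \right)} \left(5 + 4\right),36 \right)} = \left(- \frac{79}{26}\right)^{2} = \frac{6241}{676}$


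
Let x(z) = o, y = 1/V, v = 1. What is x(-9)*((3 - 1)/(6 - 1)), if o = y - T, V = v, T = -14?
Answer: 6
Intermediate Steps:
V = 1
y = 1 (y = 1/1 = 1)
o = 15 (o = 1 - 1*(-14) = 1 + 14 = 15)
x(z) = 15
x(-9)*((3 - 1)/(6 - 1)) = 15*((3 - 1)/(6 - 1)) = 15*(2/5) = 6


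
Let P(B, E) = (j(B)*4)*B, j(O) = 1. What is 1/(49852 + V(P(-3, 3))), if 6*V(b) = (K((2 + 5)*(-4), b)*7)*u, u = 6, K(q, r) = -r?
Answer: 1/49936 ≈ 2.0026e-5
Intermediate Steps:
P(B, E) = 4*B (P(B, E) = (1*4)*B = 4*B)
V(b) = -7*b (V(b) = ((-b*7)*6)/6 = (-7*b*6)/6 = (-42*b)/6 = -7*b)
1/(49852 + V(P(-3, 3))) = 1/(49852 - 28*(-3)) = 1/(49852 - 7*(-12)) = 1/(49852 + 84) = 1/49936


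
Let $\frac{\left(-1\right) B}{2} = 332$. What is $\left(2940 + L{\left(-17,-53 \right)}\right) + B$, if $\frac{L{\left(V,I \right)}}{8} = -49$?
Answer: $1884$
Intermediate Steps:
$L{\left(V,I \right)} = -392$ ($L{\left(V,I \right)} = 8 \left(-49\right) = -392$)
$B = -664$ ($B = \left(-2\right) 332 = -664$)
$\left(2940 + L{\left(-17,-53 \right)}\right) + B = \left(2940 - 392\right) - 664 = 2548 - 664 = 1884$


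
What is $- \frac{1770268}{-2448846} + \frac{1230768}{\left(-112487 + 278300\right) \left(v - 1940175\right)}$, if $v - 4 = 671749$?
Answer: $\frac{31026772422552110}{42920282465968563} \approx 0.72289$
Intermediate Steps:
$v = 671753$ ($v = 4 + 671749 = 671753$)
$- \frac{1770268}{-2448846} + \frac{1230768}{\left(-112487 + 278300\right) \left(v - 1940175\right)} = - \frac{1770268}{-2448846} + \frac{1230768}{\left(-112487 + 278300\right) \left(671753 - 1940175\right)} = \left(-1770268\right) \left(- \frac{1}{2448846}\right) + \frac{1230768}{165813 \left(-1268422\right)} = \frac{885134}{1224423} + \frac{1230768}{-210320857086} = \frac{885134}{1224423} + 1230768 \left(- \frac{1}{210320857086}\right) = \frac{885134}{1224423} - \frac{205128}{35053476181} = \frac{31026772422552110}{42920282465968563}$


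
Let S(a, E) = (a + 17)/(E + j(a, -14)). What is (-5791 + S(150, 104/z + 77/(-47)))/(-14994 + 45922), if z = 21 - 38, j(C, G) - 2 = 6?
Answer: -248953/1507740 ≈ -0.16512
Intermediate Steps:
j(C, G) = 8 (j(C, G) = 2 + 6 = 8)
z = -17
S(a, E) = (17 + a)/(8 + E) (S(a, E) = (a + 17)/(E + 8) = (17 + a)/(8 + E))
(-5791 + S(150, 104/z + 77/(-47)))/(-14994 + 45922) = (-5791 + (17 + 150)/(8 + (104/(-17) + 77/(-47))))/(-14994 + 45922) = (-5791 + 167/(8 + (104*(-1/17) + 77*(-1/47))))/30928 = (-5791 + 167/(8 + (-104/17 - 77/47)))*(1/30928) = (-5791 + 167/(8 - 6197/799))*(1/30928) = (-5791 + 167/(195/799))*(1/30928) = (-5791 + (799/195)*167)*(1/30928) = (-5791 + 133433/195)*(1/30928) = -995812/195*1/30928 = -248953/1507740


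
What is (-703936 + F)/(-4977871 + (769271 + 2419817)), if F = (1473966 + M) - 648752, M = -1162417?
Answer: 1041139/1788783 ≈ 0.58204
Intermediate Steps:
F = -337203 (F = (1473966 - 1162417) - 648752 = 311549 - 648752 = -337203)
(-703936 + F)/(-4977871 + (769271 + 2419817)) = (-703936 - 337203)/(-4977871 + (769271 + 2419817)) = -1041139/(-4977871 + 3189088) = -1041139/(-1788783) = -1041139*(-1/1788783) = 1041139/1788783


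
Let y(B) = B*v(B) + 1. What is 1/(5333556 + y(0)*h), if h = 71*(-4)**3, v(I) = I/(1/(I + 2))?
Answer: 1/5329012 ≈ 1.8765e-7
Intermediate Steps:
v(I) = I*(2 + I) (v(I) = I/(1/(2 + I)) = I*(2 + I))
y(B) = 1 + B**2*(2 + B) (y(B) = B*(B*(2 + B)) + 1 = B**2*(2 + B) + 1 = 1 + B**2*(2 + B))
h = -4544 (h = 71*(-64) = -4544)
1/(5333556 + y(0)*h) = 1/(5333556 + (1 + 0**2*(2 + 0))*(-4544)) = 1/(5333556 + (1 + 0*2)*(-4544)) = 1/(5333556 + (1 + 0)*(-4544)) = 1/(5333556 + 1*(-4544)) = 1/(5333556 - 4544) = 1/5329012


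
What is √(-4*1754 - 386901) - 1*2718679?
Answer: -2718679 + I*√393917 ≈ -2.7187e+6 + 627.63*I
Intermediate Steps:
√(-4*1754 - 386901) - 1*2718679 = √(-7016 - 386901) - 2718679 = √(-393917) - 2718679 = I*√393917 - 2718679 = -2718679 + I*√393917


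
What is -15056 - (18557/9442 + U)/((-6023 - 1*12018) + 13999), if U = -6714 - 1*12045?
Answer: -574782779505/38164564 ≈ -15061.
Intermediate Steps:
U = -18759 (U = -6714 - 12045 = -18759)
-15056 - (18557/9442 + U)/((-6023 - 1*12018) + 13999) = -15056 - (18557/9442 - 18759)/((-6023 - 1*12018) + 13999) = -15056 - (18557*(1/9442) - 18759)/((-6023 - 12018) + 13999) = -15056 - (18557/9442 - 18759)/(-18041 + 13999) = -15056 - (-177103921)/(9442*(-4042)) = -15056 - (-177103921)*(-1)/(9442*4042) = -15056 - 1*177103921/38164564 = -15056 - 177103921/38164564 = -574782779505/38164564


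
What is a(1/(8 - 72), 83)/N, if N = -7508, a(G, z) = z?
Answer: -83/7508 ≈ -0.011055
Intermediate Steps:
a(1/(8 - 72), 83)/N = 83/(-7508) = 83*(-1/7508) = -83/7508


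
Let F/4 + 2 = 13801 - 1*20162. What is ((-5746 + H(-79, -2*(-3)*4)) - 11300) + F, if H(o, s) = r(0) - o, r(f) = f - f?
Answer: -42419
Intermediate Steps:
r(f) = 0
H(o, s) = -o (H(o, s) = 0 - o = -o)
F = -25452 (F = -8 + 4*(13801 - 1*20162) = -8 + 4*(13801 - 20162) = -8 + 4*(-6361) = -8 - 25444 = -25452)
((-5746 + H(-79, -2*(-3)*4)) - 11300) + F = ((-5746 - 1*(-79)) - 11300) - 25452 = ((-5746 + 79) - 11300) - 25452 = (-5667 - 11300) - 25452 = -16967 - 25452 = -42419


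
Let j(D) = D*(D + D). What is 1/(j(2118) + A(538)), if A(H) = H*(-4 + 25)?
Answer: 1/8983146 ≈ 1.1132e-7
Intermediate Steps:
A(H) = 21*H (A(H) = H*21 = 21*H)
j(D) = 2*D² (j(D) = D*(2*D) = 2*D²)
1/(j(2118) + A(538)) = 1/(2*2118² + 21*538) = 1/(2*4485924 + 11298) = 1/(8971848 + 11298) = 1/8983146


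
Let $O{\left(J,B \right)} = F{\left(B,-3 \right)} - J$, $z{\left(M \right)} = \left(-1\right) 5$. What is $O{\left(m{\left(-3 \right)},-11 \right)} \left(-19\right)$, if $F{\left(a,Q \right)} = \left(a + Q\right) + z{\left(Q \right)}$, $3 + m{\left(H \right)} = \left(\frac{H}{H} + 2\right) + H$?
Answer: $304$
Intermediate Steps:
$z{\left(M \right)} = -5$
$m{\left(H \right)} = H$ ($m{\left(H \right)} = -3 + \left(\left(\frac{H}{H} + 2\right) + H\right) = -3 + \left(\left(1 + 2\right) + H\right) = -3 + \left(3 + H\right) = H$)
$F{\left(a,Q \right)} = -5 + Q + a$ ($F{\left(a,Q \right)} = \left(a + Q\right) - 5 = \left(Q + a\right) - 5 = -5 + Q + a$)
$O{\left(J,B \right)} = -8 + B - J$ ($O{\left(J,B \right)} = \left(-5 - 3 + B\right) - J = \left(-8 + B\right) - J = -8 + B - J$)
$O{\left(m{\left(-3 \right)},-11 \right)} \left(-19\right) = \left(-8 - 11 - -3\right) \left(-19\right) = \left(-8 - 11 + 3\right) \left(-19\right) = \left(-16\right) \left(-19\right) = 304$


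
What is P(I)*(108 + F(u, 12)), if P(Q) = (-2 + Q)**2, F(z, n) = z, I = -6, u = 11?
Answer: 7616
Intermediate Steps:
P(I)*(108 + F(u, 12)) = (-2 - 6)**2*(108 + 11) = (-8)**2*119 = 64*119 = 7616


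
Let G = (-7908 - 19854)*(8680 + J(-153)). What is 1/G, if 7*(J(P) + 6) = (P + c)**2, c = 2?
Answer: -1/331236354 ≈ -3.0190e-9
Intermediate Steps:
J(P) = -6 + (2 + P)**2/7 (J(P) = -6 + (P + 2)**2/7 = -6 + (2 + P)**2/7)
G = -331236354 (G = (-7908 - 19854)*(8680 + (-6 + (2 - 153)**2/7)) = -27762*(8680 + (-6 + (1/7)*(-151)**2)) = -27762*(8680 + (-6 + (1/7)*22801)) = -27762*(8680 + (-6 + 22801/7)) = -27762*(8680 + 22759/7) = -27762*83519/7 = -331236354)
1/G = 1/(-331236354) = -1/331236354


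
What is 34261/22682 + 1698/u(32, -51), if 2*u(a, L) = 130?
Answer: 40741001/1474330 ≈ 27.634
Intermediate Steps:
u(a, L) = 65 (u(a, L) = (½)*130 = 65)
34261/22682 + 1698/u(32, -51) = 34261/22682 + 1698/65 = 40741001/1474330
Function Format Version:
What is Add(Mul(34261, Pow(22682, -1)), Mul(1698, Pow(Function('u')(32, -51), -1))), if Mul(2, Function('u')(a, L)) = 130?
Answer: Rational(40741001, 1474330) ≈ 27.634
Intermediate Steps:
Function('u')(a, L) = 65 (Function('u')(a, L) = Mul(Rational(1, 2), 130) = 65)
Add(Mul(34261, Pow(22682, -1)), Mul(1698, Pow(Function('u')(32, -51), -1))) = Add(Mul(34261, Pow(22682, -1)), Mul(1698, Pow(65, -1))) = Add(Mul(34261, Rational(1, 22682)), Mul(1698, Rational(1, 65))) = Add(Rational(34261, 22682), Rational(1698, 65)) = Rational(40741001, 1474330)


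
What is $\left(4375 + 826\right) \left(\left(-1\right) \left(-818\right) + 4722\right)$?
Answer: $28813540$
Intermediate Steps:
$\left(4375 + 826\right) \left(\left(-1\right) \left(-818\right) + 4722\right) = 5201 \left(818 + 4722\right) = 5201 \cdot 5540 = 28813540$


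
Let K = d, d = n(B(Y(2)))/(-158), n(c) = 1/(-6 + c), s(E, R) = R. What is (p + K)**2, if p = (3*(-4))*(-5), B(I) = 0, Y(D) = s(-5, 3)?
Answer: 3235448161/898704 ≈ 3600.1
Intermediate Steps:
Y(D) = 3
d = 1/948 (d = 1/((-6 + 0)*(-158)) = -1/158/(-6) = -1/6*(-1/158) = 1/948 ≈ 0.0010549)
K = 1/948 ≈ 0.0010549
p = 60 (p = -12*(-5) = 60)
(p + K)**2 = (60 + 1/948)**2 = (56881/948)**2 = 3235448161/898704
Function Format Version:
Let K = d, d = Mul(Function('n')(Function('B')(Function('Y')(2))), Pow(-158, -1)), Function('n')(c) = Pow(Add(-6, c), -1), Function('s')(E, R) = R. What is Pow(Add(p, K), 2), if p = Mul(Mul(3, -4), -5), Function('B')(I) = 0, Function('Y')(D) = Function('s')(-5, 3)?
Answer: Rational(3235448161, 898704) ≈ 3600.1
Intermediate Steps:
Function('Y')(D) = 3
d = Rational(1, 948) (d = Mul(Pow(Add(-6, 0), -1), Pow(-158, -1)) = Mul(Pow(-6, -1), Rational(-1, 158)) = Mul(Rational(-1, 6), Rational(-1, 158)) = Rational(1, 948) ≈ 0.0010549)
K = Rational(1, 948) ≈ 0.0010549
p = 60 (p = Mul(-12, -5) = 60)
Pow(Add(p, K), 2) = Pow(Add(60, Rational(1, 948)), 2) = Pow(Rational(56881, 948), 2) = Rational(3235448161, 898704)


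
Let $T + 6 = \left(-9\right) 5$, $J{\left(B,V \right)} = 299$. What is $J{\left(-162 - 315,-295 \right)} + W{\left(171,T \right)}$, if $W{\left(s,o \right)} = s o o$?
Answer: $445070$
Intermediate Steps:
$T = -51$ ($T = -6 - 45 = -51$)
$W{\left(s,o \right)} = s o^{2}$ ($W{\left(s,o \right)} = o s o = s o^{2}$)
$J{\left(-162 - 315,-295 \right)} + W{\left(171,T \right)} = 299 + 171 \left(-51\right)^{2} = 299 + 171 \cdot 2601 = 299 + 444771 = 445070$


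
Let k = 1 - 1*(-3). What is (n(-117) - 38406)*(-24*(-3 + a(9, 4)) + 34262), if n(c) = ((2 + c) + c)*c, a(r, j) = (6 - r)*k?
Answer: -389912964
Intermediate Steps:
k = 4 (k = 1 + 3 = 4)
a(r, j) = 24 - 4*r (a(r, j) = (6 - r)*4 = 24 - 4*r)
n(c) = c*(2 + 2*c) (n(c) = (2 + 2*c)*c = c*(2 + 2*c))
(n(-117) - 38406)*(-24*(-3 + a(9, 4)) + 34262) = (2*(-117)*(1 - 117) - 38406)*(-24*(-3 + (24 - 4*9)) + 34262) = (2*(-117)*(-116) - 38406)*(-24*(-3 + (24 - 36)) + 34262) = (27144 - 38406)*(-24*(-3 - 12) + 34262) = -11262*(-24*(-15) + 34262) = -11262*(360 + 34262) = -11262*34622 = -389912964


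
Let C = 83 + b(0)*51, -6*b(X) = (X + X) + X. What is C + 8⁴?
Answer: 4179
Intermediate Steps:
b(X) = -X/2 (b(X) = -((X + X) + X)/6 = -(2*X + X)/6 = -X/2)
C = 83 (C = 83 - ½*0*51 = 83 + 0*51 = 83 + 0 = 83)
C + 8⁴ = 83 + 8⁴ = 83 + 4096 = 4179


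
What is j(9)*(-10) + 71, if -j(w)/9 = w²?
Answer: 7361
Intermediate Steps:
j(w) = -9*w²
j(9)*(-10) + 71 = -9*9²*(-10) + 71 = -9*81*(-10) + 71 = -729*(-10) + 71 = 7290 + 71 = 7361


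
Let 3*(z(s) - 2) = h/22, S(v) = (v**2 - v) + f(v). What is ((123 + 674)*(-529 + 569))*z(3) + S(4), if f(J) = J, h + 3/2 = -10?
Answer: 1921298/33 ≈ 58221.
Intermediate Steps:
h = -23/2 (h = -3/2 - 10 = -23/2 ≈ -11.500)
S(v) = v**2 (S(v) = (v**2 - v) + v = v**2)
z(s) = 241/132 (z(s) = 2 + (-23/2/22)/3 = 2 + (-23/2*1/22)/3 = 2 + (1/3)*(-23/44) = 2 - 23/132 = 241/132)
((123 + 674)*(-529 + 569))*z(3) + S(4) = ((123 + 674)*(-529 + 569))*(241/132) + 4**2 = (797*40)*(241/132) + 16 = 31880*(241/132) + 16 = 1920770/33 + 16 = 1921298/33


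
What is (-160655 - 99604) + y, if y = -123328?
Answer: -383587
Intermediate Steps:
(-160655 - 99604) + y = (-160655 - 99604) - 123328 = -260259 - 123328 = -383587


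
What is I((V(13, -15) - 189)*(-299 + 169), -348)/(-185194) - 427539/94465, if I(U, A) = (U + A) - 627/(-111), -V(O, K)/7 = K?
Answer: -423792054341/92470142110 ≈ -4.5830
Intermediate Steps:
V(O, K) = -7*K
I(U, A) = 209/37 + A + U (I(U, A) = (A + U) - 627*(-1/111) = (A + U) + 209/37 = 209/37 + A + U)
I((V(13, -15) - 189)*(-299 + 169), -348)/(-185194) - 427539/94465 = (209/37 - 348 + (-7*(-15) - 189)*(-299 + 169))/(-185194) - 427539/94465 = (209/37 - 348 + (105 - 189)*(-130))*(-1/185194) - 427539*1/94465 = (209/37 - 348 - 84*(-130))*(-1/185194) - 61077/13495 = (209/37 - 348 + 10920)*(-1/185194) - 61077/13495 = (391373/37)*(-1/185194) - 61077/13495 = -391373/6852178 - 61077/13495 = -423792054341/92470142110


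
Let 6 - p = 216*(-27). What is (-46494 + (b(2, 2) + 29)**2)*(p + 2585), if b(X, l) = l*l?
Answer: -382446315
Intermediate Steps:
b(X, l) = l**2
p = 5838 (p = 6 - 216*(-27) = 6 - 1*(-5832) = 6 + 5832 = 5838)
(-46494 + (b(2, 2) + 29)**2)*(p + 2585) = (-46494 + (2**2 + 29)**2)*(5838 + 2585) = (-46494 + (4 + 29)**2)*8423 = (-46494 + 33**2)*8423 = (-46494 + 1089)*8423 = -45405*8423 = -382446315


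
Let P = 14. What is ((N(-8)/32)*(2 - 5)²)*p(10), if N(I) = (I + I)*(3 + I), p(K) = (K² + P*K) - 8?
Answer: 5220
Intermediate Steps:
p(K) = -8 + K² + 14*K (p(K) = (K² + 14*K) - 8 = -8 + K² + 14*K)
N(I) = 2*I*(3 + I) (N(I) = (2*I)*(3 + I) = 2*I*(3 + I))
((N(-8)/32)*(2 - 5)²)*p(10) = (((2*(-8)*(3 - 8))/32)*(2 - 5)²)*(-8 + 10² + 14*10) = (((2*(-8)*(-5))*(1/32))*(-3)²)*(-8 + 100 + 140) = ((80*(1/32))*9)*232 = ((5/2)*9)*232 = (45/2)*232 = 5220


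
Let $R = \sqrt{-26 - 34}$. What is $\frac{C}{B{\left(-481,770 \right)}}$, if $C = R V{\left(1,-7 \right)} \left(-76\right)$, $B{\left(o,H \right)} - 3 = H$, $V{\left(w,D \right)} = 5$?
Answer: $- \frac{760 i \sqrt{15}}{773} \approx - 3.8078 i$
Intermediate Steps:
$R = 2 i \sqrt{15}$ ($R = \sqrt{-60} = 2 i \sqrt{15} \approx 7.746 i$)
$B{\left(o,H \right)} = 3 + H$
$C = - 760 i \sqrt{15}$ ($C = 2 i \sqrt{15} \cdot 5 \left(-76\right) = 10 i \sqrt{15} \left(-76\right) = - 760 i \sqrt{15} \approx - 2943.5 i$)
$\frac{C}{B{\left(-481,770 \right)}} = \frac{\left(-760\right) i \sqrt{15}}{3 + 770} = \frac{\left(-760\right) i \sqrt{15}}{773} = - 760 i \sqrt{15} \cdot \frac{1}{773} = - \frac{760 i \sqrt{15}}{773}$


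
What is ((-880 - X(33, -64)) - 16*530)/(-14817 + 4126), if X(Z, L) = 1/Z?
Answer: 308881/352803 ≈ 0.87551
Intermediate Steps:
((-880 - X(33, -64)) - 16*530)/(-14817 + 4126) = ((-880 - 1/33) - 16*530)/(-14817 + 4126) = ((-880 - 1*1/33) - 8480)/(-10691) = ((-880 - 1/33) - 8480)*(-1/10691) = (-29041/33 - 8480)*(-1/10691) = -308881/33*(-1/10691) = 308881/352803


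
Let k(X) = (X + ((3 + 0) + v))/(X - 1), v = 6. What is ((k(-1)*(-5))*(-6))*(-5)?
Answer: 600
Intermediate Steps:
k(X) = (9 + X)/(-1 + X) (k(X) = (X + ((3 + 0) + 6))/(X - 1) = (X + (3 + 6))/(-1 + X) = (X + 9)/(-1 + X) = (9 + X)/(-1 + X))
((k(-1)*(-5))*(-6))*(-5) = ((((9 - 1)/(-1 - 1))*(-5))*(-6))*(-5) = (((8/(-2))*(-5))*(-6))*(-5) = ((-1/2*8*(-5))*(-6))*(-5) = (-4*(-5)*(-6))*(-5) = (20*(-6))*(-5) = -120*(-5) = 600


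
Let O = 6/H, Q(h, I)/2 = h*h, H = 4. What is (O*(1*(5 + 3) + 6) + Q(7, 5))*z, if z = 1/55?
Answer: 119/55 ≈ 2.1636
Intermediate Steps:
Q(h, I) = 2*h² (Q(h, I) = 2*(h*h) = 2*h²)
z = 1/55 ≈ 0.018182
O = 3/2 (O = 6/4 = 6*(¼) = 3/2 ≈ 1.5000)
(O*(1*(5 + 3) + 6) + Q(7, 5))*z = (3*(1*(5 + 3) + 6)/2 + 2*7²)*(1/55) = (3*(1*8 + 6)/2 + 2*49)*(1/55) = (3*(8 + 6)/2 + 98)*(1/55) = ((3/2)*14 + 98)*(1/55) = (21 + 98)*(1/55) = 119*(1/55) = 119/55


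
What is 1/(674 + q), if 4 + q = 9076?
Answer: 1/9746 ≈ 0.00010261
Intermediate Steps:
q = 9072 (q = -4 + 9076 = 9072)
1/(674 + q) = 1/(674 + 9072) = 1/9746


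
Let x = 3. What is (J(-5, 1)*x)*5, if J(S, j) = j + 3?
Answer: 60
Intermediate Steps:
J(S, j) = 3 + j
(J(-5, 1)*x)*5 = ((3 + 1)*3)*5 = (4*3)*5 = 12*5 = 60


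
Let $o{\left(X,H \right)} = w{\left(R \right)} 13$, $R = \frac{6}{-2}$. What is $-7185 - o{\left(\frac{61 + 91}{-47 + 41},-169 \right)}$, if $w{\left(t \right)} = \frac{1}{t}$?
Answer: $- \frac{21542}{3} \approx -7180.7$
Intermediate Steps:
$R = -3$ ($R = 6 \left(- \frac{1}{2}\right) = -3$)
$o{\left(X,H \right)} = - \frac{13}{3}$ ($o{\left(X,H \right)} = \frac{1}{-3} \cdot 13 = \left(- \frac{1}{3}\right) 13 = - \frac{13}{3}$)
$-7185 - o{\left(\frac{61 + 91}{-47 + 41},-169 \right)} = -7185 - - \frac{13}{3} = -7185 + \frac{13}{3} = - \frac{21542}{3}$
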